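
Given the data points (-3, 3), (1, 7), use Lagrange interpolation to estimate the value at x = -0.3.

Lagrange interpolation formula:
P(x) = Σ yᵢ × Lᵢ(x)
where Lᵢ(x) = Π_{j≠i} (x - xⱼ)/(xᵢ - xⱼ)

L_0(-0.3) = (-0.3 - 1)/(-3 - 1) = 0.325000
L_1(-0.3) = (-0.3 - (-3))/(1 - (-3)) = 0.675000

P(-0.3) = 3×L_0(-0.3) + 7×L_1(-0.3)
P(-0.3) = 5.700000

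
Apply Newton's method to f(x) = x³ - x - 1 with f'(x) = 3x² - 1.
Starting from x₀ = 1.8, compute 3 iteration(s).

f(x) = x³ - x - 1
f'(x) = 3x² - 1
x₀ = 1.8

Newton-Raphson formula: x_{n+1} = x_n - f(x_n)/f'(x_n)

Iteration 1:
  f(1.800000) = 3.032000
  f'(1.800000) = 8.720000
  x_1 = 1.800000 - 3.032000/8.720000 = 1.452294
Iteration 2:
  f(1.452294) = 0.610821
  f'(1.452294) = 5.327470
  x_2 = 1.452294 - 0.610821/5.327470 = 1.337639
Iteration 3:
  f(1.337639) = 0.055767
  f'(1.337639) = 4.367831
  x_3 = 1.337639 - 0.055767/4.367831 = 1.324871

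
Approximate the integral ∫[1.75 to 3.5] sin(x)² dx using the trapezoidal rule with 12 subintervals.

f(x) = sin(x)²
a = 1.75, b = 3.5, n = 12
h = (b - a)/n = 0.145833

Trapezoidal rule: (h/2)[f(x₀) + 2f(x₁) + 2f(x₂) + ... + f(xₙ)]

x_0 = 1.7500, f(x_0) = 0.968228, coefficient = 1
x_1 = 1.8958, f(x_1) = 0.898020, coefficient = 2
x_2 = 2.0417, f(x_2) = 0.794191, coefficient = 2
x_3 = 2.1875, f(x_3) = 0.665512, coefficient = 2
x_4 = 2.3333, f(x_4) = 0.522853, coefficient = 2
x_5 = 2.4792, f(x_5) = 0.378264, coefficient = 2
x_6 = 2.6250, f(x_6) = 0.243957, coefficient = 2
x_7 = 2.7708, f(x_7) = 0.131278, coefficient = 2
x_8 = 2.9167, f(x_8) = 0.049744, coefficient = 2
x_9 = 3.0625, f(x_9) = 0.006243, coefficient = 2
x_10 = 3.2083, f(x_10) = 0.004448, coefficient = 2
x_11 = 3.3542, f(x_11) = 0.044511, coefficient = 2
x_12 = 3.5000, f(x_12) = 0.123049, coefficient = 1

I ≈ (0.145833/2) × 8.569318 = 0.624846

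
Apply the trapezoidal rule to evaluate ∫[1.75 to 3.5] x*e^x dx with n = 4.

f(x) = x*e^x
a = 1.75, b = 3.5, n = 4
h = (b - a)/n = 0.437500

Trapezoidal rule: (h/2)[f(x₀) + 2f(x₁) + 2f(x₂) + ... + f(xₙ)]

x_0 = 1.7500, f(x_0) = 10.070555, coefficient = 1
x_1 = 2.1875, f(x_1) = 19.496975, coefficient = 2
x_2 = 2.6250, f(x_2) = 36.237007, coefficient = 2
x_3 = 3.0625, f(x_3) = 65.479137, coefficient = 2
x_4 = 3.5000, f(x_4) = 115.904082, coefficient = 1

I ≈ (0.437500/2) × 368.400876 = 80.587692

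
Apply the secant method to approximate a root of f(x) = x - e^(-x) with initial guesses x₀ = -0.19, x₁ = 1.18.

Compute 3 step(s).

f(x) = x - e^(-x)
x₀ = -0.19, x₁ = 1.18

Secant formula: x_{n+1} = x_n - f(x_n)(x_n - x_{n-1})/(f(x_n) - f(x_{n-1}))

Iteration 1:
  f(-0.190000) = -1.399250
  f(1.180000) = 0.872721
  x_2 = 1.180000 - 0.872721×(1.180000 - (-0.190000))/(0.872721 - (-1.399250))
       = 0.653748
Iteration 2:
  f(1.180000) = 0.872721
  f(0.653748) = 0.133656
  x_3 = 0.653748 - 0.133656×(0.653748 - 1.180000)/(0.133656 - 0.872721)
       = 0.558579
Iteration 3:
  f(0.653748) = 0.133656
  f(0.558579) = -0.013443
  x_4 = 0.558579 - (-0.013443)×(0.558579 - 0.653748)/(-0.013443 - 0.133656)
       = 0.567276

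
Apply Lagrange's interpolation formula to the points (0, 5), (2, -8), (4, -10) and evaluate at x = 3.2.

Lagrange interpolation formula:
P(x) = Σ yᵢ × Lᵢ(x)
where Lᵢ(x) = Π_{j≠i} (x - xⱼ)/(xᵢ - xⱼ)

L_0(3.2) = (3.2 - 2)/(0 - 2) × (3.2 - 4)/(0 - 4) = -0.120000
L_1(3.2) = (3.2 - 0)/(2 - 0) × (3.2 - 4)/(2 - 4) = 0.640000
L_2(3.2) = (3.2 - 0)/(4 - 0) × (3.2 - 2)/(4 - 2) = 0.480000

P(3.2) = 5×L_0(3.2) + (-8)×L_1(3.2) + (-10)×L_2(3.2)
P(3.2) = -10.520000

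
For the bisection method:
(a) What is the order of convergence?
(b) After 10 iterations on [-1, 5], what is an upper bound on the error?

(a) Bisection has linear (order 1) convergence; the error is halved each step.

(b) Error bound = (b-a)/2^n = (5 - (-1))/2^{10}
    = 6/2^{10}

(a) 1 (linear); (b) error ≤ 5.86e-03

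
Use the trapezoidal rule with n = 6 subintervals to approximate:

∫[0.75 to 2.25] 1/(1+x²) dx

f(x) = 1/(1+x²)
a = 0.75, b = 2.25, n = 6
h = (b - a)/n = 0.250000

Trapezoidal rule: (h/2)[f(x₀) + 2f(x₁) + 2f(x₂) + ... + f(xₙ)]

x_0 = 0.7500, f(x_0) = 0.640000, coefficient = 1
x_1 = 1.0000, f(x_1) = 0.500000, coefficient = 2
x_2 = 1.2500, f(x_2) = 0.390244, coefficient = 2
x_3 = 1.5000, f(x_3) = 0.307692, coefficient = 2
x_4 = 1.7500, f(x_4) = 0.246154, coefficient = 2
x_5 = 2.0000, f(x_5) = 0.200000, coefficient = 2
x_6 = 2.2500, f(x_6) = 0.164948, coefficient = 1

I ≈ (0.250000/2) × 4.093129 = 0.511641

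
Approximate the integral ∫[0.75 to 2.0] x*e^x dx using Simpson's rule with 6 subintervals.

f(x) = x*e^x
a = 0.75, b = 2.0, n = 6
h = (b - a)/n = 0.208333

Simpson's rule: (h/3)[f(x₀) + 4f(x₁) + 2f(x₂) + ... + f(xₙ)]

x_0 = 0.7500, f(x_0) = 1.587750, coefficient = 1
x_1 = 0.9583, f(x_1) = 2.498708, coefficient = 4
x_2 = 1.1667, f(x_2) = 3.746482, coefficient = 2
x_3 = 1.3750, f(x_3) = 5.438230, coefficient = 4
x_4 = 1.5833, f(x_4) = 7.712679, coefficient = 2
x_5 = 1.7917, f(x_5) = 10.749002, coefficient = 4
x_6 = 2.0000, f(x_6) = 14.778112, coefficient = 1

I ≈ (0.208333/3) × 114.027949 = 7.918608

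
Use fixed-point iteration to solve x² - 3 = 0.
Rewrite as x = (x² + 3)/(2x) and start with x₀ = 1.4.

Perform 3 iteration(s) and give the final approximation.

Equation: x² - 3 = 0
Fixed-point form: x = (x² + 3)/(2x)
x₀ = 1.4

x_1 = g(1.400000) = 1.771429
x_2 = g(1.771429) = 1.732488
x_3 = g(1.732488) = 1.732051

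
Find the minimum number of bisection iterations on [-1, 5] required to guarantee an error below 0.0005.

We need (b-a)/2^n ≤ 0.0005
(5 - (-1))/2^n ≤ 0.0005
6/2^n ≤ 0.0005
2^n ≥ 12000
n ≥ log₂(12000) = 13.55
n ≥ 14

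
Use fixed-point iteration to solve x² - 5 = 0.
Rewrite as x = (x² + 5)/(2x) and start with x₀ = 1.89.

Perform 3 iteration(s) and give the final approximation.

Equation: x² - 5 = 0
Fixed-point form: x = (x² + 5)/(2x)
x₀ = 1.89

x_1 = g(1.890000) = 2.267751
x_2 = g(2.267751) = 2.236289
x_3 = g(2.236289) = 2.236068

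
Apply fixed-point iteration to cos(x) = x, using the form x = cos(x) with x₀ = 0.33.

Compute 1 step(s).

Equation: cos(x) = x
Fixed-point form: x = cos(x)
x₀ = 0.33

x_1 = g(0.330000) = 0.946042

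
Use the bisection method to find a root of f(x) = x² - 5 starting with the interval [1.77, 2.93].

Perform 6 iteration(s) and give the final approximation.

f(x) = x² - 5
Initial interval: [1.77, 2.93]

Iteration 1:
  c_1 = (1.770000 + 2.930000)/2 = 2.350000
  f(c_1) = f(2.350000) = 0.522500
  f(a) × f(c) < 0, new interval: [1.770000, 2.350000]
Iteration 2:
  c_2 = (1.770000 + 2.350000)/2 = 2.060000
  f(c_2) = f(2.060000) = -0.756400
  f(a) × f(c) ≥ 0, new interval: [2.060000, 2.350000]
Iteration 3:
  c_3 = (2.060000 + 2.350000)/2 = 2.205000
  f(c_3) = f(2.205000) = -0.137975
  f(a) × f(c) ≥ 0, new interval: [2.205000, 2.350000]
Iteration 4:
  c_4 = (2.205000 + 2.350000)/2 = 2.277500
  f(c_4) = f(2.277500) = 0.187006
  f(a) × f(c) < 0, new interval: [2.205000, 2.277500]
Iteration 5:
  c_5 = (2.205000 + 2.277500)/2 = 2.241250
  f(c_5) = f(2.241250) = 0.023202
  f(a) × f(c) < 0, new interval: [2.205000, 2.241250]
Iteration 6:
  c_6 = (2.205000 + 2.241250)/2 = 2.223125
  f(c_6) = f(2.223125) = -0.057715
  f(a) × f(c) ≥ 0, new interval: [2.223125, 2.241250]

After 6 iteration(s), the approximation is c_6 = 2.223125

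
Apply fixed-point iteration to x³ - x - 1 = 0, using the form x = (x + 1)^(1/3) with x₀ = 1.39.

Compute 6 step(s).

Equation: x³ - x - 1 = 0
Fixed-point form: x = (x + 1)^(1/3)
x₀ = 1.39

x_1 = g(1.390000) = 1.337004
x_2 = g(1.337004) = 1.327048
x_3 = g(1.327048) = 1.325160
x_4 = g(1.325160) = 1.324802
x_5 = g(1.324802) = 1.324734
x_6 = g(1.324734) = 1.324721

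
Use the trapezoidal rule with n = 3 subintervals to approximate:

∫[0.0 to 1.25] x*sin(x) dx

f(x) = x*sin(x)
a = 0.0, b = 1.25, n = 3
h = (b - a)/n = 0.416667

Trapezoidal rule: (h/2)[f(x₀) + 2f(x₁) + 2f(x₂) + ... + f(xₙ)]

x_0 = 0.0000, f(x_0) = 0.000000, coefficient = 1
x_1 = 0.4167, f(x_1) = 0.168631, coefficient = 2
x_2 = 0.8333, f(x_2) = 0.616814, coefficient = 2
x_3 = 1.2500, f(x_3) = 1.186231, coefficient = 1

I ≈ (0.416667/2) × 2.757121 = 0.574400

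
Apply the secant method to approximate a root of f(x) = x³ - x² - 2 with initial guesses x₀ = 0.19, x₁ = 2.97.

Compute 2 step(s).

f(x) = x³ - x² - 2
x₀ = 0.19, x₁ = 2.97

Secant formula: x_{n+1} = x_n - f(x_n)(x_n - x_{n-1})/(f(x_n) - f(x_{n-1}))

Iteration 1:
  f(0.190000) = -2.029241
  f(2.970000) = 15.377173
  x_2 = 2.970000 - 15.377173×(2.970000 - 0.190000)/(15.377173 - (-2.029241))
       = 0.514093
Iteration 2:
  f(2.970000) = 15.377173
  f(0.514093) = -2.128421
  x_3 = 0.514093 - (-2.128421)×(0.514093 - 2.970000)/(-2.128421 - 15.377173)
       = 0.812695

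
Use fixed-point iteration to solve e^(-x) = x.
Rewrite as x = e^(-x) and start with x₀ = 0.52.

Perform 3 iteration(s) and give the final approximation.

Equation: e^(-x) = x
Fixed-point form: x = e^(-x)
x₀ = 0.52

x_1 = g(0.520000) = 0.594521
x_2 = g(0.594521) = 0.551827
x_3 = g(0.551827) = 0.575897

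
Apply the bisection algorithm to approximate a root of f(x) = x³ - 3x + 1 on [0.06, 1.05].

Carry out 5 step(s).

f(x) = x³ - 3x + 1
Initial interval: [0.06, 1.05]

Iteration 1:
  c_1 = (0.060000 + 1.050000)/2 = 0.555000
  f(c_1) = f(0.555000) = -0.494046
  f(a) × f(c) < 0, new interval: [0.060000, 0.555000]
Iteration 2:
  c_2 = (0.060000 + 0.555000)/2 = 0.307500
  f(c_2) = f(0.307500) = 0.106576
  f(a) × f(c) ≥ 0, new interval: [0.307500, 0.555000]
Iteration 3:
  c_3 = (0.307500 + 0.555000)/2 = 0.431250
  f(c_3) = f(0.431250) = -0.213548
  f(a) × f(c) < 0, new interval: [0.307500, 0.431250]
Iteration 4:
  c_4 = (0.307500 + 0.431250)/2 = 0.369375
  f(c_4) = f(0.369375) = -0.057728
  f(a) × f(c) < 0, new interval: [0.307500, 0.369375]
Iteration 5:
  c_5 = (0.307500 + 0.369375)/2 = 0.338438
  f(c_5) = f(0.338438) = 0.023452
  f(a) × f(c) ≥ 0, new interval: [0.338438, 0.369375]

After 5 iteration(s), the approximation is c_5 = 0.338438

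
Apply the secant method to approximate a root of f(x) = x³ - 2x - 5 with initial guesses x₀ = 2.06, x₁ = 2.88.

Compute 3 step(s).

f(x) = x³ - 2x - 5
x₀ = 2.06, x₁ = 2.88

Secant formula: x_{n+1} = x_n - f(x_n)(x_n - x_{n-1})/(f(x_n) - f(x_{n-1}))

Iteration 1:
  f(2.060000) = -0.378184
  f(2.880000) = 13.127872
  x_2 = 2.880000 - 13.127872×(2.880000 - 2.060000)/(13.127872 - (-0.378184))
       = 2.082961
Iteration 2:
  f(2.880000) = 13.127872
  f(2.082961) = -0.128525
  x_3 = 2.082961 - (-0.128525)×(2.082961 - 2.880000)/(-0.128525 - 13.127872)
       = 2.090688
Iteration 3:
  f(2.082961) = -0.128525
  f(2.090688) = -0.043023
  x_4 = 2.090688 - (-0.043023)×(2.090688 - 2.082961)/(-0.043023 - (-0.128525))
       = 2.094577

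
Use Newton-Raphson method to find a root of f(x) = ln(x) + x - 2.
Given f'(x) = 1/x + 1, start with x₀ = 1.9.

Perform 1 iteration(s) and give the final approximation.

f(x) = ln(x) + x - 2
f'(x) = 1/x + 1
x₀ = 1.9

Newton-Raphson formula: x_{n+1} = x_n - f(x_n)/f'(x_n)

Iteration 1:
  f(1.900000) = 0.541854
  f'(1.900000) = 1.526316
  x_1 = 1.900000 - 0.541854/1.526316 = 1.544992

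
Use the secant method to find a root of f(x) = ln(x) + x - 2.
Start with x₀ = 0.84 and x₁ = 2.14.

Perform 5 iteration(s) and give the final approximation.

f(x) = ln(x) + x - 2
x₀ = 0.84, x₁ = 2.14

Secant formula: x_{n+1} = x_n - f(x_n)(x_n - x_{n-1})/(f(x_n) - f(x_{n-1}))

Iteration 1:
  f(0.840000) = -1.334353
  f(2.140000) = 0.900806
  x_2 = 2.140000 - 0.900806×(2.140000 - 0.840000)/(0.900806 - (-1.334353))
       = 1.616079
Iteration 2:
  f(2.140000) = 0.900806
  f(1.616079) = 0.096081
  x_3 = 1.616079 - 0.096081×(1.616079 - 2.140000)/(0.096081 - 0.900806)
       = 1.553524
Iteration 3:
  f(1.616079) = 0.096081
  f(1.553524) = -0.005950
  x_4 = 1.553524 - (-0.005950)×(1.553524 - 1.616079)/(-0.005950 - 0.096081)
       = 1.557172
Iteration 4:
  f(1.553524) = -0.005950
  f(1.557172) = 0.000043
  x_5 = 1.557172 - 0.000043×(1.557172 - 1.553524)/(0.000043 - (-0.005950))
       = 1.557146
Iteration 5:
  f(1.557172) = 0.000043
  f(1.557146) = 0.000000
  x_6 = 1.557146 - 0.000000×(1.557146 - 1.557172)/(0.000000 - 0.000043)
       = 1.557146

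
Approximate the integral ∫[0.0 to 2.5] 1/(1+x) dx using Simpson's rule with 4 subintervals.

f(x) = 1/(1+x)
a = 0.0, b = 2.5, n = 4
h = (b - a)/n = 0.625000

Simpson's rule: (h/3)[f(x₀) + 4f(x₁) + 2f(x₂) + ... + f(xₙ)]

x_0 = 0.0000, f(x_0) = 1.000000, coefficient = 1
x_1 = 0.6250, f(x_1) = 0.615385, coefficient = 4
x_2 = 1.2500, f(x_2) = 0.444444, coefficient = 2
x_3 = 1.8750, f(x_3) = 0.347826, coefficient = 4
x_4 = 2.5000, f(x_4) = 0.285714, coefficient = 1

I ≈ (0.625000/3) × 6.027446 = 1.255718
Exact value: 1.252763
Error: 0.002955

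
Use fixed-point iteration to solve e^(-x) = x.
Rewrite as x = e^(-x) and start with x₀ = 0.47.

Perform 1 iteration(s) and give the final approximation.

Equation: e^(-x) = x
Fixed-point form: x = e^(-x)
x₀ = 0.47

x_1 = g(0.470000) = 0.625002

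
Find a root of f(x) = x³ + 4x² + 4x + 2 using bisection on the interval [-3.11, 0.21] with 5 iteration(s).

f(x) = x³ + 4x² + 4x + 2
Initial interval: [-3.11, 0.21]

Iteration 1:
  c_1 = (-3.110000 + 0.210000)/2 = -1.450000
  f(c_1) = f(-1.450000) = 1.561375
  f(a) × f(c) < 0, new interval: [-3.110000, -1.450000]
Iteration 2:
  c_2 = (-3.110000 + (-1.450000))/2 = -2.280000
  f(c_2) = f(-2.280000) = 1.821248
  f(a) × f(c) < 0, new interval: [-3.110000, -2.280000]
Iteration 3:
  c_3 = (-3.110000 + (-2.280000))/2 = -2.695000
  f(c_3) = f(-2.695000) = 0.698248
  f(a) × f(c) < 0, new interval: [-3.110000, -2.695000]
Iteration 4:
  c_4 = (-3.110000 + (-2.695000))/2 = -2.902500
  f(c_4) = f(-2.902500) = -0.364104
  f(a) × f(c) ≥ 0, new interval: [-2.902500, -2.695000]
Iteration 5:
  c_5 = (-2.902500 + (-2.695000))/2 = -2.798750
  f(c_5) = f(-2.798750) = 0.214393
  f(a) × f(c) < 0, new interval: [-2.902500, -2.798750]

After 5 iteration(s), the approximation is c_5 = -2.798750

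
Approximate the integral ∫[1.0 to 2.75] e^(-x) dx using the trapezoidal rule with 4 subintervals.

f(x) = e^(-x)
a = 1.0, b = 2.75, n = 4
h = (b - a)/n = 0.437500

Trapezoidal rule: (h/2)[f(x₀) + 2f(x₁) + 2f(x₂) + ... + f(xₙ)]

x_0 = 1.0000, f(x_0) = 0.367879, coefficient = 1
x_1 = 1.4375, f(x_1) = 0.237521, coefficient = 2
x_2 = 1.8750, f(x_2) = 0.153355, coefficient = 2
x_3 = 2.3125, f(x_3) = 0.099013, coefficient = 2
x_4 = 2.7500, f(x_4) = 0.063928, coefficient = 1

I ≈ (0.437500/2) × 1.411586 = 0.308784
Exact value: 0.303952
Error: 0.004833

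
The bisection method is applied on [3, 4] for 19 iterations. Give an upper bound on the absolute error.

Bisection error bound: |error| ≤ (b-a)/2^n
|error| ≤ (4 - 3)/2^19 = 1/2^19
|error| ≤ 0.0000019073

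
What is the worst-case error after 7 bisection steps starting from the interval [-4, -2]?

Bisection error bound: |error| ≤ (b-a)/2^n
|error| ≤ (-2 - (-4))/2^7 = 2/2^7
|error| ≤ 0.0156250000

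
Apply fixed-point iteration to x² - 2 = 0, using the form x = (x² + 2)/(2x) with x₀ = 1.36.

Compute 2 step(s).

Equation: x² - 2 = 0
Fixed-point form: x = (x² + 2)/(2x)
x₀ = 1.36

x_1 = g(1.360000) = 1.415294
x_2 = g(1.415294) = 1.414214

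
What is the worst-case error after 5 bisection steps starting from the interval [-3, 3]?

Bisection error bound: |error| ≤ (b-a)/2^n
|error| ≤ (3 - (-3))/2^5 = 6/2^5
|error| ≤ 0.1875000000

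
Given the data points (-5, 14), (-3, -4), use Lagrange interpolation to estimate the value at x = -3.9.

Lagrange interpolation formula:
P(x) = Σ yᵢ × Lᵢ(x)
where Lᵢ(x) = Π_{j≠i} (x - xⱼ)/(xᵢ - xⱼ)

L_0(-3.9) = (-3.9 - (-3))/(-5 - (-3)) = 0.450000
L_1(-3.9) = (-3.9 - (-5))/(-3 - (-5)) = 0.550000

P(-3.9) = 14×L_0(-3.9) + (-4)×L_1(-3.9)
P(-3.9) = 4.100000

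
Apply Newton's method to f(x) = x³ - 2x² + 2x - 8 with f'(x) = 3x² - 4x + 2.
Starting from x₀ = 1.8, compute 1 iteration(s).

f(x) = x³ - 2x² + 2x - 8
f'(x) = 3x² - 4x + 2
x₀ = 1.8

Newton-Raphson formula: x_{n+1} = x_n - f(x_n)/f'(x_n)

Iteration 1:
  f(1.800000) = -5.048000
  f'(1.800000) = 4.520000
  x_1 = 1.800000 - (-5.048000)/4.520000 = 2.916814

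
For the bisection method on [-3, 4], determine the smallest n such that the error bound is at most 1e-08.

We need (b-a)/2^n ≤ 1e-08
(4 - (-3))/2^n ≤ 1e-08
7/2^n ≤ 1e-08
2^n ≥ 700000000
n ≥ log₂(700000000) = 29.38
n ≥ 30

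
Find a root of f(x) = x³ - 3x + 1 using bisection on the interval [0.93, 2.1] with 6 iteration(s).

f(x) = x³ - 3x + 1
Initial interval: [0.93, 2.1]

Iteration 1:
  c_1 = (0.930000 + 2.100000)/2 = 1.515000
  f(c_1) = f(1.515000) = -0.067734
  f(a) × f(c) ≥ 0, new interval: [1.515000, 2.100000]
Iteration 2:
  c_2 = (1.515000 + 2.100000)/2 = 1.807500
  f(c_2) = f(1.807500) = 1.482704
  f(a) × f(c) < 0, new interval: [1.515000, 1.807500]
Iteration 3:
  c_3 = (1.515000 + 1.807500)/2 = 1.661250
  f(c_3) = f(1.661250) = 0.600887
  f(a) × f(c) < 0, new interval: [1.515000, 1.661250]
Iteration 4:
  c_4 = (1.515000 + 1.661250)/2 = 1.588125
  f(c_4) = f(1.588125) = 0.241100
  f(a) × f(c) < 0, new interval: [1.515000, 1.588125]
Iteration 5:
  c_5 = (1.515000 + 1.588125)/2 = 1.551563
  f(c_5) = f(1.551563) = 0.080461
  f(a) × f(c) < 0, new interval: [1.515000, 1.551563]
Iteration 6:
  c_6 = (1.515000 + 1.551563)/2 = 1.533281
  f(c_6) = f(1.533281) = 0.004826
  f(a) × f(c) < 0, new interval: [1.515000, 1.533281]

After 6 iteration(s), the approximation is c_6 = 1.533281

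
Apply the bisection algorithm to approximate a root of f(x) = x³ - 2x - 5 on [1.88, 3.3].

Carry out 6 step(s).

f(x) = x³ - 2x - 5
Initial interval: [1.88, 3.3]

Iteration 1:
  c_1 = (1.880000 + 3.300000)/2 = 2.590000
  f(c_1) = f(2.590000) = 7.193979
  f(a) × f(c) < 0, new interval: [1.880000, 2.590000]
Iteration 2:
  c_2 = (1.880000 + 2.590000)/2 = 2.235000
  f(c_2) = f(2.235000) = 1.694328
  f(a) × f(c) < 0, new interval: [1.880000, 2.235000]
Iteration 3:
  c_3 = (1.880000 + 2.235000)/2 = 2.057500
  f(c_3) = f(2.057500) = -0.404972
  f(a) × f(c) ≥ 0, new interval: [2.057500, 2.235000]
Iteration 4:
  c_4 = (2.057500 + 2.235000)/2 = 2.146250
  f(c_4) = f(2.146250) = 0.593963
  f(a) × f(c) < 0, new interval: [2.057500, 2.146250]
Iteration 5:
  c_5 = (2.057500 + 2.146250)/2 = 2.101875
  f(c_5) = f(2.101875) = 0.082078
  f(a) × f(c) < 0, new interval: [2.057500, 2.101875]
Iteration 6:
  c_6 = (2.057500 + 2.101875)/2 = 2.079688
  f(c_6) = f(2.079688) = -0.164518
  f(a) × f(c) ≥ 0, new interval: [2.079688, 2.101875]

After 6 iteration(s), the approximation is c_6 = 2.079688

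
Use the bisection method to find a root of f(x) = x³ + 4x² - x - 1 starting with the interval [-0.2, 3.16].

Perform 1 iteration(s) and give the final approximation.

f(x) = x³ + 4x² - x - 1
Initial interval: [-0.2, 3.16]

Iteration 1:
  c_1 = (-0.200000 + 3.160000)/2 = 1.480000
  f(c_1) = f(1.480000) = 9.523392
  f(a) × f(c) < 0, new interval: [-0.200000, 1.480000]

After 1 iteration(s), the approximation is c_1 = 1.480000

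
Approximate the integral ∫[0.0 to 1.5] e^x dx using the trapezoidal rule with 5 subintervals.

f(x) = e^x
a = 0.0, b = 1.5, n = 5
h = (b - a)/n = 0.300000

Trapezoidal rule: (h/2)[f(x₀) + 2f(x₁) + 2f(x₂) + ... + f(xₙ)]

x_0 = 0.0000, f(x_0) = 1.000000, coefficient = 1
x_1 = 0.3000, f(x_1) = 1.349859, coefficient = 2
x_2 = 0.6000, f(x_2) = 1.822119, coefficient = 2
x_3 = 0.9000, f(x_3) = 2.459603, coefficient = 2
x_4 = 1.2000, f(x_4) = 3.320117, coefficient = 2
x_5 = 1.5000, f(x_5) = 4.481689, coefficient = 1

I ≈ (0.300000/2) × 23.385084 = 3.507763
Exact value: 3.481689
Error: 0.026074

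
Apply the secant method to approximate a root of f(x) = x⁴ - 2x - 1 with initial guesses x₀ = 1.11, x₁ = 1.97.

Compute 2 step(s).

f(x) = x⁴ - 2x - 1
x₀ = 1.11, x₁ = 1.97

Secant formula: x_{n+1} = x_n - f(x_n)(x_n - x_{n-1})/(f(x_n) - f(x_{n-1}))

Iteration 1:
  f(1.110000) = -1.701930
  f(1.970000) = 10.121385
  x_2 = 1.970000 - 10.121385×(1.970000 - 1.110000)/(10.121385 - (-1.701930))
       = 1.233794
Iteration 2:
  f(1.970000) = 10.121385
  f(1.233794) = -1.150348
  x_3 = 1.233794 - (-1.150348)×(1.233794 - 1.970000)/(-1.150348 - 10.121385)
       = 1.308929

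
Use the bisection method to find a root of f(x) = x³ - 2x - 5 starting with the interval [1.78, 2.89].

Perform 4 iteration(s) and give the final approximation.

f(x) = x³ - 2x - 5
Initial interval: [1.78, 2.89]

Iteration 1:
  c_1 = (1.780000 + 2.890000)/2 = 2.335000
  f(c_1) = f(2.335000) = 3.060945
  f(a) × f(c) < 0, new interval: [1.780000, 2.335000]
Iteration 2:
  c_2 = (1.780000 + 2.335000)/2 = 2.057500
  f(c_2) = f(2.057500) = -0.404972
  f(a) × f(c) ≥ 0, new interval: [2.057500, 2.335000]
Iteration 3:
  c_3 = (2.057500 + 2.335000)/2 = 2.196250
  f(c_3) = f(2.196250) = 1.201143
  f(a) × f(c) < 0, new interval: [2.057500, 2.196250]
Iteration 4:
  c_4 = (2.057500 + 2.196250)/2 = 2.126875
  f(c_4) = f(2.126875) = 0.367376
  f(a) × f(c) < 0, new interval: [2.057500, 2.126875]

After 4 iteration(s), the approximation is c_4 = 2.126875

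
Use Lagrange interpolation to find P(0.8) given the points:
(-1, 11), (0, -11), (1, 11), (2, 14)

Lagrange interpolation formula:
P(x) = Σ yᵢ × Lᵢ(x)
where Lᵢ(x) = Π_{j≠i} (x - xⱼ)/(xᵢ - xⱼ)

L_0(0.8) = (0.8 - 0)/(-1 - 0) × (0.8 - 1)/(-1 - 1) × (0.8 - 2)/(-1 - 2) = -0.032000
L_1(0.8) = (0.8 - (-1))/(0 - (-1)) × (0.8 - 1)/(0 - 1) × (0.8 - 2)/(0 - 2) = 0.216000
L_2(0.8) = (0.8 - (-1))/(1 - (-1)) × (0.8 - 0)/(1 - 0) × (0.8 - 2)/(1 - 2) = 0.864000
L_3(0.8) = (0.8 - (-1))/(2 - (-1)) × (0.8 - 0)/(2 - 0) × (0.8 - 1)/(2 - 1) = -0.048000

P(0.8) = 11×L_0(0.8) + (-11)×L_1(0.8) + 11×L_2(0.8) + 14×L_3(0.8)
P(0.8) = 6.104000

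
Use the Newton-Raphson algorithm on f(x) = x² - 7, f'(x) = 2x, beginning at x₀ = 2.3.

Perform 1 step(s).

f(x) = x² - 7
f'(x) = 2x
x₀ = 2.3

Newton-Raphson formula: x_{n+1} = x_n - f(x_n)/f'(x_n)

Iteration 1:
  f(2.300000) = -1.710000
  f'(2.300000) = 4.600000
  x_1 = 2.300000 - (-1.710000)/4.600000 = 2.671739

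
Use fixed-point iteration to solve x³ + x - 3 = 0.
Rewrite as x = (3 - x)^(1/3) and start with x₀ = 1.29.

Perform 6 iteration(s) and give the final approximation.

Equation: x³ + x - 3 = 0
Fixed-point form: x = (3 - x)^(1/3)
x₀ = 1.29

x_1 = g(1.290000) = 1.195819
x_2 = g(1.195819) = 1.217382
x_3 = g(1.217382) = 1.212512
x_4 = g(1.212512) = 1.213615
x_5 = g(1.213615) = 1.213366
x_6 = g(1.213366) = 1.213422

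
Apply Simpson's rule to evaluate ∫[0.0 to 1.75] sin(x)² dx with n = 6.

f(x) = sin(x)²
a = 0.0, b = 1.75, n = 6
h = (b - a)/n = 0.291667

Simpson's rule: (h/3)[f(x₀) + 4f(x₁) + 2f(x₂) + ... + f(xₙ)]

x_0 = 0.0000, f(x_0) = 0.000000, coefficient = 1
x_1 = 0.2917, f(x_1) = 0.082684, coefficient = 4
x_2 = 0.5833, f(x_2) = 0.303391, coefficient = 2
x_3 = 0.8750, f(x_3) = 0.589123, coefficient = 4
x_4 = 1.1667, f(x_4) = 0.845379, coefficient = 2
x_5 = 1.4583, f(x_5) = 0.987405, coefficient = 4
x_6 = 1.7500, f(x_6) = 0.968228, coefficient = 1

I ≈ (0.291667/3) × 9.902619 = 0.962755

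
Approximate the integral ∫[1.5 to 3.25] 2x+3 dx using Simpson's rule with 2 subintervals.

f(x) = 2x+3
a = 1.5, b = 3.25, n = 2
h = (b - a)/n = 0.875000

Simpson's rule: (h/3)[f(x₀) + 4f(x₁) + 2f(x₂) + ... + f(xₙ)]

x_0 = 1.5000, f(x_0) = 6.000000, coefficient = 1
x_1 = 2.3750, f(x_1) = 7.750000, coefficient = 4
x_2 = 3.2500, f(x_2) = 9.500000, coefficient = 1

I ≈ (0.875000/3) × 46.500000 = 13.562500
Exact value: 13.562500
Error: 0.000000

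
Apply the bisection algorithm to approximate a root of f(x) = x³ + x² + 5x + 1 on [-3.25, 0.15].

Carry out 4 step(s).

f(x) = x³ + x² + 5x + 1
Initial interval: [-3.25, 0.15]

Iteration 1:
  c_1 = (-3.250000 + 0.150000)/2 = -1.550000
  f(c_1) = f(-1.550000) = -8.071375
  f(a) × f(c) ≥ 0, new interval: [-1.550000, 0.150000]
Iteration 2:
  c_2 = (-1.550000 + 0.150000)/2 = -0.700000
  f(c_2) = f(-0.700000) = -2.353000
  f(a) × f(c) ≥ 0, new interval: [-0.700000, 0.150000]
Iteration 3:
  c_3 = (-0.700000 + 0.150000)/2 = -0.275000
  f(c_3) = f(-0.275000) = -0.320172
  f(a) × f(c) ≥ 0, new interval: [-0.275000, 0.150000]
Iteration 4:
  c_4 = (-0.275000 + 0.150000)/2 = -0.062500
  f(c_4) = f(-0.062500) = 0.691162
  f(a) × f(c) < 0, new interval: [-0.275000, -0.062500]

After 4 iteration(s), the approximation is c_4 = -0.062500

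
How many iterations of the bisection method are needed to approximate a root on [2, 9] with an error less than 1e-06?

We need (b-a)/2^n ≤ 1e-06
(9 - 2)/2^n ≤ 1e-06
7/2^n ≤ 1e-06
2^n ≥ 7000000
n ≥ log₂(7000000) = 22.74
n ≥ 23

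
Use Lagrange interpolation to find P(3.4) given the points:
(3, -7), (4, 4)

Lagrange interpolation formula:
P(x) = Σ yᵢ × Lᵢ(x)
where Lᵢ(x) = Π_{j≠i} (x - xⱼ)/(xᵢ - xⱼ)

L_0(3.4) = (3.4 - 4)/(3 - 4) = 0.600000
L_1(3.4) = (3.4 - 3)/(4 - 3) = 0.400000

P(3.4) = (-7)×L_0(3.4) + 4×L_1(3.4)
P(3.4) = -2.600000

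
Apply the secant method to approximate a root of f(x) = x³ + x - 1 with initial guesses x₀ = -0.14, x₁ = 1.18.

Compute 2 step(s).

f(x) = x³ + x - 1
x₀ = -0.14, x₁ = 1.18

Secant formula: x_{n+1} = x_n - f(x_n)(x_n - x_{n-1})/(f(x_n) - f(x_{n-1}))

Iteration 1:
  f(-0.140000) = -1.142744
  f(1.180000) = 1.823032
  x_2 = 1.180000 - 1.823032×(1.180000 - (-0.140000))/(1.823032 - (-1.142744))
       = 0.368610
Iteration 2:
  f(1.180000) = 1.823032
  f(0.368610) = -0.581306
  x_3 = 0.368610 - (-0.581306)×(0.368610 - 1.180000)/(-0.581306 - 1.823032)
       = 0.564783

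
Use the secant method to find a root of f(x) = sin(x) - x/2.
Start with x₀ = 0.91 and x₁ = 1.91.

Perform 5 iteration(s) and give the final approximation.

f(x) = sin(x) - x/2
x₀ = 0.91, x₁ = 1.91

Secant formula: x_{n+1} = x_n - f(x_n)(x_n - x_{n-1})/(f(x_n) - f(x_{n-1}))

Iteration 1:
  f(0.910000) = 0.334504
  f(1.910000) = -0.011980
  x_2 = 1.910000 - (-0.011980)×(1.910000 - 0.910000)/(-0.011980 - 0.334504)
       = 1.875424
Iteration 2:
  f(1.910000) = -0.011980
  f(1.875424) = 0.016247
  x_3 = 1.875424 - 0.016247×(1.875424 - 1.910000)/(0.016247 - (-0.011980))
       = 1.895325
Iteration 3:
  f(1.875424) = 0.016247
  f(1.895325) = 0.000138
  x_4 = 1.895325 - 0.000138×(1.895325 - 1.875424)/(0.000138 - 0.016247)
       = 1.895496
Iteration 4:
  f(1.895325) = 0.000138
  f(1.895496) = -0.000002
  x_5 = 1.895496 - (-0.000002)×(1.895496 - 1.895325)/(-0.000002 - 0.000138)
       = 1.895494
Iteration 5:
  f(1.895496) = -0.000002
  f(1.895494) = 0.000000
  x_6 = 1.895494 - 0.000000×(1.895494 - 1.895496)/(0.000000 - (-0.000002))
       = 1.895494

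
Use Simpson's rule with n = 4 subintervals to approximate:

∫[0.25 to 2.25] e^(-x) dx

f(x) = e^(-x)
a = 0.25, b = 2.25, n = 4
h = (b - a)/n = 0.500000

Simpson's rule: (h/3)[f(x₀) + 4f(x₁) + 2f(x₂) + ... + f(xₙ)]

x_0 = 0.2500, f(x_0) = 0.778801, coefficient = 1
x_1 = 0.7500, f(x_1) = 0.472367, coefficient = 4
x_2 = 1.2500, f(x_2) = 0.286505, coefficient = 2
x_3 = 1.7500, f(x_3) = 0.173774, coefficient = 4
x_4 = 2.2500, f(x_4) = 0.105399, coefficient = 1

I ≈ (0.500000/3) × 4.041772 = 0.673629
Exact value: 0.673402
Error: 0.000227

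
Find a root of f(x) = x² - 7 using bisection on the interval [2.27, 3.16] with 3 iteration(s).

f(x) = x² - 7
Initial interval: [2.27, 3.16]

Iteration 1:
  c_1 = (2.270000 + 3.160000)/2 = 2.715000
  f(c_1) = f(2.715000) = 0.371225
  f(a) × f(c) < 0, new interval: [2.270000, 2.715000]
Iteration 2:
  c_2 = (2.270000 + 2.715000)/2 = 2.492500
  f(c_2) = f(2.492500) = -0.787444
  f(a) × f(c) ≥ 0, new interval: [2.492500, 2.715000]
Iteration 3:
  c_3 = (2.492500 + 2.715000)/2 = 2.603750
  f(c_3) = f(2.603750) = -0.220486
  f(a) × f(c) ≥ 0, new interval: [2.603750, 2.715000]

After 3 iteration(s), the approximation is c_3 = 2.603750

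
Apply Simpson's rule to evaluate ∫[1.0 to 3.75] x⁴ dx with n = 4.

f(x) = x⁴
a = 1.0, b = 3.75, n = 4
h = (b - a)/n = 0.687500

Simpson's rule: (h/3)[f(x₀) + 4f(x₁) + 2f(x₂) + ... + f(xₙ)]

x_0 = 1.0000, f(x_0) = 1.000000, coefficient = 1
x_1 = 1.6875, f(x_1) = 8.109146, coefficient = 4
x_2 = 2.3750, f(x_2) = 31.816650, coefficient = 2
x_3 = 3.0625, f(x_3) = 87.963882, coefficient = 4
x_4 = 3.7500, f(x_4) = 197.753906, coefficient = 1

I ≈ (0.687500/3) × 646.679321 = 148.197344
Exact value: 148.115430
Error: 0.081915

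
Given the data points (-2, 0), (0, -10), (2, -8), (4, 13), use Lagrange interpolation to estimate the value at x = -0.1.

Lagrange interpolation formula:
P(x) = Σ yᵢ × Lᵢ(x)
where Lᵢ(x) = Π_{j≠i} (x - xⱼ)/(xᵢ - xⱼ)

L_0(-0.1) = (-0.1 - 0)/(-2 - 0) × (-0.1 - 2)/(-2 - 2) × (-0.1 - 4)/(-2 - 4) = 0.017937
L_1(-0.1) = (-0.1 - (-2))/(0 - (-2)) × (-0.1 - 2)/(0 - 2) × (-0.1 - 4)/(0 - 4) = 1.022437
L_2(-0.1) = (-0.1 - (-2))/(2 - (-2)) × (-0.1 - 0)/(2 - 0) × (-0.1 - 4)/(2 - 4) = -0.048687
L_3(-0.1) = (-0.1 - (-2))/(4 - (-2)) × (-0.1 - 0)/(4 - 0) × (-0.1 - 2)/(4 - 2) = 0.008313

P(-0.1) = 0×L_0(-0.1) + (-10)×L_1(-0.1) + (-8)×L_2(-0.1) + 13×L_3(-0.1)
P(-0.1) = -9.726812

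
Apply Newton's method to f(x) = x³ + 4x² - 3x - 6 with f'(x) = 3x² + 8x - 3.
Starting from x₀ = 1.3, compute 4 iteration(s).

f(x) = x³ + 4x² - 3x - 6
f'(x) = 3x² + 8x - 3
x₀ = 1.3

Newton-Raphson formula: x_{n+1} = x_n - f(x_n)/f'(x_n)

Iteration 1:
  f(1.300000) = -0.943000
  f'(1.300000) = 12.470000
  x_1 = 1.300000 - (-0.943000)/12.470000 = 1.375621
Iteration 2:
  f(1.375621) = 0.045609
  f'(1.375621) = 13.681975
  x_2 = 1.375621 - 0.045609/13.681975 = 1.372288
Iteration 3:
  f(1.372288) = 0.000090
  f'(1.372288) = 13.627826
  x_3 = 1.372288 - 0.000090/13.627826 = 1.372281
Iteration 4:
  f(1.372281) = 0.000000
  f'(1.372281) = 13.627719
  x_4 = 1.372281 - 0.000000/13.627719 = 1.372281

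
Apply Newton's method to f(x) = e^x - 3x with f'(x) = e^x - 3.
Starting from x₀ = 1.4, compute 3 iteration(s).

f(x) = e^x - 3x
f'(x) = e^x - 3
x₀ = 1.4

Newton-Raphson formula: x_{n+1} = x_n - f(x_n)/f'(x_n)

Iteration 1:
  f(1.400000) = -0.144800
  f'(1.400000) = 1.055200
  x_1 = 1.400000 - (-0.144800)/1.055200 = 1.537225
Iteration 2:
  f(1.537225) = 0.039989
  f'(1.537225) = 1.651665
  x_2 = 1.537225 - 0.039989/1.651665 = 1.513014
Iteration 3:
  f(1.513014) = 0.001352
  f'(1.513014) = 1.540394
  x_3 = 1.513014 - 0.001352/1.540394 = 1.512136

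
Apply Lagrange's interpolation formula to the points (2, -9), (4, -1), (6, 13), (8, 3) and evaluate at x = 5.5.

Lagrange interpolation formula:
P(x) = Σ yᵢ × Lᵢ(x)
where Lᵢ(x) = Π_{j≠i} (x - xⱼ)/(xᵢ - xⱼ)

L_0(5.5) = (5.5 - 4)/(2 - 4) × (5.5 - 6)/(2 - 6) × (5.5 - 8)/(2 - 8) = -0.039062
L_1(5.5) = (5.5 - 2)/(4 - 2) × (5.5 - 6)/(4 - 6) × (5.5 - 8)/(4 - 8) = 0.273438
L_2(5.5) = (5.5 - 2)/(6 - 2) × (5.5 - 4)/(6 - 4) × (5.5 - 8)/(6 - 8) = 0.820312
L_3(5.5) = (5.5 - 2)/(8 - 2) × (5.5 - 4)/(8 - 4) × (5.5 - 6)/(8 - 6) = -0.054688

P(5.5) = (-9)×L_0(5.5) + (-1)×L_1(5.5) + 13×L_2(5.5) + 3×L_3(5.5)
P(5.5) = 10.578125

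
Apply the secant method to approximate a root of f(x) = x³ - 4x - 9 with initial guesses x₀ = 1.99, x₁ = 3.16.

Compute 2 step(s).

f(x) = x³ - 4x - 9
x₀ = 1.99, x₁ = 3.16

Secant formula: x_{n+1} = x_n - f(x_n)(x_n - x_{n-1})/(f(x_n) - f(x_{n-1}))

Iteration 1:
  f(1.990000) = -9.079401
  f(3.160000) = 9.914496
  x_2 = 3.160000 - 9.914496×(3.160000 - 1.990000)/(9.914496 - (-9.079401))
       = 2.549280
Iteration 2:
  f(3.160000) = 9.914496
  f(2.549280) = -2.629793
  x_3 = 2.549280 - (-2.629793)×(2.549280 - 3.160000)/(-2.629793 - 9.914496)
       = 2.677311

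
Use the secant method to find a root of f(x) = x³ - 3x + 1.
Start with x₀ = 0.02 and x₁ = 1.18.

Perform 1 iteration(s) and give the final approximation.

f(x) = x³ - 3x + 1
x₀ = 0.02, x₁ = 1.18

Secant formula: x_{n+1} = x_n - f(x_n)(x_n - x_{n-1})/(f(x_n) - f(x_{n-1}))

Iteration 1:
  f(0.020000) = 0.940008
  f(1.180000) = -0.896968
  x_2 = 1.180000 - (-0.896968)×(1.180000 - 0.020000)/(-0.896968 - 0.940008)
       = 0.613589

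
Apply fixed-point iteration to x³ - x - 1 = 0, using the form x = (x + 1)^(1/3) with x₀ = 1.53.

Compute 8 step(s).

Equation: x³ - x - 1 = 0
Fixed-point form: x = (x + 1)^(1/3)
x₀ = 1.53

x_1 = g(1.530000) = 1.362616
x_2 = g(1.362616) = 1.331878
x_3 = g(1.331878) = 1.326077
x_4 = g(1.326077) = 1.324976
x_5 = g(1.324976) = 1.324767
x_6 = g(1.324767) = 1.324727
x_7 = g(1.324727) = 1.324720
x_8 = g(1.324720) = 1.324718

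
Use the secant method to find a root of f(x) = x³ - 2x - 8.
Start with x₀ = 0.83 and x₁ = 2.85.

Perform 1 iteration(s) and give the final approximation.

f(x) = x³ - 2x - 8
x₀ = 0.83, x₁ = 2.85

Secant formula: x_{n+1} = x_n - f(x_n)(x_n - x_{n-1})/(f(x_n) - f(x_{n-1}))

Iteration 1:
  f(0.830000) = -9.088213
  f(2.850000) = 9.449125
  x_2 = 2.850000 - 9.449125×(2.850000 - 0.830000)/(9.449125 - (-9.088213))
       = 1.820336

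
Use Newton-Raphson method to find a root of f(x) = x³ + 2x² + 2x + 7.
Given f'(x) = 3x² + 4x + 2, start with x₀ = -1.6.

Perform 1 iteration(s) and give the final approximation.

f(x) = x³ + 2x² + 2x + 7
f'(x) = 3x² + 4x + 2
x₀ = -1.6

Newton-Raphson formula: x_{n+1} = x_n - f(x_n)/f'(x_n)

Iteration 1:
  f(-1.600000) = 4.824000
  f'(-1.600000) = 3.280000
  x_1 = -1.600000 - 4.824000/3.280000 = -3.070732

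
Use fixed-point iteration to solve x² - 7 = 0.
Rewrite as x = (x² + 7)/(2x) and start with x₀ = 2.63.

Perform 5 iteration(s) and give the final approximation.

Equation: x² - 7 = 0
Fixed-point form: x = (x² + 7)/(2x)
x₀ = 2.63

x_1 = g(2.630000) = 2.645798
x_2 = g(2.645798) = 2.645751
x_3 = g(2.645751) = 2.645751
x_4 = g(2.645751) = 2.645751
x_5 = g(2.645751) = 2.645751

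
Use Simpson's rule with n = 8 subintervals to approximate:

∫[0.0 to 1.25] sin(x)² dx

f(x) = sin(x)²
a = 0.0, b = 1.25, n = 8
h = (b - a)/n = 0.156250

Simpson's rule: (h/3)[f(x₀) + 4f(x₁) + 2f(x₂) + ... + f(xₙ)]

x_0 = 0.0000, f(x_0) = 0.000000, coefficient = 1
x_1 = 0.1562, f(x_1) = 0.024216, coefficient = 4
x_2 = 0.3125, f(x_2) = 0.094518, coefficient = 2
x_3 = 0.4688, f(x_3) = 0.204097, coefficient = 4
x_4 = 0.6250, f(x_4) = 0.342339, coefficient = 2
x_5 = 0.7812, f(x_5) = 0.495852, coefficient = 4
x_6 = 0.9375, f(x_6) = 0.649767, coefficient = 2
x_7 = 1.0938, f(x_7) = 0.789175, coefficient = 4
x_8 = 1.2500, f(x_8) = 0.900572, coefficient = 1

I ≈ (0.156250/3) × 9.127180 = 0.475374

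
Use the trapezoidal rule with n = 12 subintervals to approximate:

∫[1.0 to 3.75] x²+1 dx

f(x) = x²+1
a = 1.0, b = 3.75, n = 12
h = (b - a)/n = 0.229167

Trapezoidal rule: (h/2)[f(x₀) + 2f(x₁) + 2f(x₂) + ... + f(xₙ)]

x_0 = 1.0000, f(x_0) = 2.000000, coefficient = 1
x_1 = 1.2292, f(x_1) = 2.510851, coefficient = 2
x_2 = 1.4583, f(x_2) = 3.126736, coefficient = 2
x_3 = 1.6875, f(x_3) = 3.847656, coefficient = 2
x_4 = 1.9167, f(x_4) = 4.673611, coefficient = 2
x_5 = 2.1458, f(x_5) = 5.604601, coefficient = 2
x_6 = 2.3750, f(x_6) = 6.640625, coefficient = 2
x_7 = 2.6042, f(x_7) = 7.781684, coefficient = 2
x_8 = 2.8333, f(x_8) = 9.027778, coefficient = 2
x_9 = 3.0625, f(x_9) = 10.378906, coefficient = 2
x_10 = 3.2917, f(x_10) = 11.835069, coefficient = 2
x_11 = 3.5208, f(x_11) = 13.396267, coefficient = 2
x_12 = 3.7500, f(x_12) = 15.062500, coefficient = 1

I ≈ (0.229167/2) × 174.710069 = 20.018862
Exact value: 19.994792
Error: 0.024070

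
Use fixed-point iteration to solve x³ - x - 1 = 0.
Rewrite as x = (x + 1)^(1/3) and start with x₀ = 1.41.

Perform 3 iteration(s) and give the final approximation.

Equation: x³ - x - 1 = 0
Fixed-point form: x = (x + 1)^(1/3)
x₀ = 1.41

x_1 = g(1.410000) = 1.340723
x_2 = g(1.340723) = 1.327751
x_3 = g(1.327751) = 1.325294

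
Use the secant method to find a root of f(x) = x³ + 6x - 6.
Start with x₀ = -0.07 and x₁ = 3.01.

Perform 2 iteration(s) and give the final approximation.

f(x) = x³ + 6x - 6
x₀ = -0.07, x₁ = 3.01

Secant formula: x_{n+1} = x_n - f(x_n)(x_n - x_{n-1})/(f(x_n) - f(x_{n-1}))

Iteration 1:
  f(-0.070000) = -6.420343
  f(3.010000) = 39.330901
  x_2 = 3.010000 - 39.330901×(3.010000 - (-0.070000))/(39.330901 - (-6.420343))
       = 0.362221
Iteration 2:
  f(3.010000) = 39.330901
  f(0.362221) = -3.779148
  x_3 = 0.362221 - (-3.779148)×(0.362221 - 3.010000)/(-3.779148 - 39.330901)
       = 0.594333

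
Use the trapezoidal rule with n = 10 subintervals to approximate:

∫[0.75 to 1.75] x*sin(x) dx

f(x) = x*sin(x)
a = 0.75, b = 1.75, n = 10
h = (b - a)/n = 0.100000

Trapezoidal rule: (h/2)[f(x₀) + 2f(x₁) + 2f(x₂) + ... + f(xₙ)]

x_0 = 0.7500, f(x_0) = 0.511229, coefficient = 1
x_1 = 0.8500, f(x_1) = 0.638588, coefficient = 2
x_2 = 0.9500, f(x_2) = 0.772745, coefficient = 2
x_3 = 1.0500, f(x_3) = 0.910794, coefficient = 2
x_4 = 1.1500, f(x_4) = 1.049679, coefficient = 2
x_5 = 1.2500, f(x_5) = 1.186231, coefficient = 2
x_6 = 1.3500, f(x_6) = 1.317227, coefficient = 2
x_7 = 1.4500, f(x_7) = 1.439434, coefficient = 2
x_8 = 1.5500, f(x_8) = 1.549665, coefficient = 2
x_9 = 1.6500, f(x_9) = 1.644827, coefficient = 2
x_10 = 1.7500, f(x_10) = 1.721975, coefficient = 1

I ≈ (0.100000/2) × 23.251583 = 1.162579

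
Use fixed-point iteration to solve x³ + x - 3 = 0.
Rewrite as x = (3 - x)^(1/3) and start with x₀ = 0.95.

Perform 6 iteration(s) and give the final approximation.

Equation: x³ + x - 3 = 0
Fixed-point form: x = (3 - x)^(1/3)
x₀ = 0.95

x_1 = g(0.950000) = 1.270334
x_2 = g(1.270334) = 1.200386
x_3 = g(1.200386) = 1.216354
x_4 = g(1.216354) = 1.212745
x_5 = g(1.212745) = 1.213563
x_6 = g(1.213563) = 1.213378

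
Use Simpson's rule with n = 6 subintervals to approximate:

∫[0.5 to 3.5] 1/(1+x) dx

f(x) = 1/(1+x)
a = 0.5, b = 3.5, n = 6
h = (b - a)/n = 0.500000

Simpson's rule: (h/3)[f(x₀) + 4f(x₁) + 2f(x₂) + ... + f(xₙ)]

x_0 = 0.5000, f(x_0) = 0.666667, coefficient = 1
x_1 = 1.0000, f(x_1) = 0.500000, coefficient = 4
x_2 = 1.5000, f(x_2) = 0.400000, coefficient = 2
x_3 = 2.0000, f(x_3) = 0.333333, coefficient = 4
x_4 = 2.5000, f(x_4) = 0.285714, coefficient = 2
x_5 = 3.0000, f(x_5) = 0.250000, coefficient = 4
x_6 = 3.5000, f(x_6) = 0.222222, coefficient = 1

I ≈ (0.500000/3) × 6.593651 = 1.098942
Exact value: 1.098612
Error: 0.000330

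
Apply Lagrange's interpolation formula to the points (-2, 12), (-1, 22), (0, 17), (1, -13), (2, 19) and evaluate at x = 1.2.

Lagrange interpolation formula:
P(x) = Σ yᵢ × Lᵢ(x)
where Lᵢ(x) = Π_{j≠i} (x - xⱼ)/(xᵢ - xⱼ)

L_0(1.2) = (1.2 - (-1))/(-2 - (-1)) × (1.2 - 0)/(-2 - 0) × (1.2 - 1)/(-2 - 1) × (1.2 - 2)/(-2 - 2) = -0.017600
L_1(1.2) = (1.2 - (-2))/(-1 - (-2)) × (1.2 - 0)/(-1 - 0) × (1.2 - 1)/(-1 - 1) × (1.2 - 2)/(-1 - 2) = 0.102400
L_2(1.2) = (1.2 - (-2))/(0 - (-2)) × (1.2 - (-1))/(0 - (-1)) × (1.2 - 1)/(0 - 1) × (1.2 - 2)/(0 - 2) = -0.281600
L_3(1.2) = (1.2 - (-2))/(1 - (-2)) × (1.2 - (-1))/(1 - (-1)) × (1.2 - 0)/(1 - 0) × (1.2 - 2)/(1 - 2) = 1.126400
L_4(1.2) = (1.2 - (-2))/(2 - (-2)) × (1.2 - (-1))/(2 - (-1)) × (1.2 - 0)/(2 - 0) × (1.2 - 1)/(2 - 1) = 0.070400

P(1.2) = 12×L_0(1.2) + 22×L_1(1.2) + 17×L_2(1.2) + (-13)×L_3(1.2) + 19×L_4(1.2)
P(1.2) = -16.051200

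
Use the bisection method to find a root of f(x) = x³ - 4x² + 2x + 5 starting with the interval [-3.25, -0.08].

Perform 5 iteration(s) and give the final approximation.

f(x) = x³ - 4x² + 2x + 5
Initial interval: [-3.25, -0.08]

Iteration 1:
  c_1 = (-3.250000 + (-0.080000))/2 = -1.665000
  f(c_1) = f(-1.665000) = -14.034655
  f(a) × f(c) ≥ 0, new interval: [-1.665000, -0.080000]
Iteration 2:
  c_2 = (-1.665000 + (-0.080000))/2 = -0.872500
  f(c_2) = f(-0.872500) = -0.454221
  f(a) × f(c) ≥ 0, new interval: [-0.872500, -0.080000]
Iteration 3:
  c_3 = (-0.872500 + (-0.080000))/2 = -0.476250
  f(c_3) = f(-0.476250) = 3.032224
  f(a) × f(c) < 0, new interval: [-0.872500, -0.476250]
Iteration 4:
  c_4 = (-0.872500 + (-0.476250))/2 = -0.674375
  f(c_4) = f(-0.674375) = 1.525430
  f(a) × f(c) < 0, new interval: [-0.872500, -0.674375]
Iteration 5:
  c_5 = (-0.872500 + (-0.674375))/2 = -0.773438
  f(c_5) = f(-0.773438) = 0.597628
  f(a) × f(c) < 0, new interval: [-0.872500, -0.773438]

After 5 iteration(s), the approximation is c_5 = -0.773438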